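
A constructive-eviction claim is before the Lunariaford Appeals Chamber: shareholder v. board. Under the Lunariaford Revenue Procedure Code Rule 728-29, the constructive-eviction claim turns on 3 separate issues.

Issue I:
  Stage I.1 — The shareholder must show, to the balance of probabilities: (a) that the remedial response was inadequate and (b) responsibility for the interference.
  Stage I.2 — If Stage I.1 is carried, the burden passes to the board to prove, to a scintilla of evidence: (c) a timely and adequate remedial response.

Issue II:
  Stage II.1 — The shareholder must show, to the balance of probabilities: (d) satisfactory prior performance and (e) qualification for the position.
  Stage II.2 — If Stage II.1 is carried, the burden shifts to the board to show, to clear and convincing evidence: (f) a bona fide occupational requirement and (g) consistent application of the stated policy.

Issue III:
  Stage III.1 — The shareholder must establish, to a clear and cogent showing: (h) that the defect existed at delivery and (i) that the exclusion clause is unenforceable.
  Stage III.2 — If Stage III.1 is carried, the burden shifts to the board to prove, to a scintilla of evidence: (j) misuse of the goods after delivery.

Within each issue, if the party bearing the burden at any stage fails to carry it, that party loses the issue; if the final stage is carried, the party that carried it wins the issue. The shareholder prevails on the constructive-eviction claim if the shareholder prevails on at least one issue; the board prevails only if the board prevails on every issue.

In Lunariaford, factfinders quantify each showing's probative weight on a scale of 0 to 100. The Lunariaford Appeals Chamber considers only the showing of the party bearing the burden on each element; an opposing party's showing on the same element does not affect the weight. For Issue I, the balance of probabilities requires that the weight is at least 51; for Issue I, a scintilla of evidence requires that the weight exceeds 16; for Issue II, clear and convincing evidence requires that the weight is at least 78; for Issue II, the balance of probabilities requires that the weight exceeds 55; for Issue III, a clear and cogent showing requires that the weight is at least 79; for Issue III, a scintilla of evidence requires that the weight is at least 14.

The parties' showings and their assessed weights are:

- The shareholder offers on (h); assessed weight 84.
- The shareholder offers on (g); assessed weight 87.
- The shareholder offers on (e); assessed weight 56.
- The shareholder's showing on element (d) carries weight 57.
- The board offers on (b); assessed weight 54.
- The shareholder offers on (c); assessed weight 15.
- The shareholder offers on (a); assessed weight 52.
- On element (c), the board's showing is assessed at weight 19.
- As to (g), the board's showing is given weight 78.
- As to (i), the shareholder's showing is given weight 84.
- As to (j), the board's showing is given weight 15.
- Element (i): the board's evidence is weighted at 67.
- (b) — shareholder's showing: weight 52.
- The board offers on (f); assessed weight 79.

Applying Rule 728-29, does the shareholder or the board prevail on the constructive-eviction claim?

— Issue I —
Stage I.1 — burden on shareholder; standard: the balance of probabilities (weight is at least 51).
    (a): 52 ≥ 51 [met]
    (b): 52 (board's 54 disregarded) ≥ 51 [met]
  Stage I.1 is satisfied; the onus moves to the board.
Stage I.2 — burden on board; standard: a scintilla of evidence (weight exceeds 16).
    (c): 19 (shareholder's 15 disregarded) > 16 [met]
  The board carries the last stage.
With every stage satisfied, the board prevails on this issue.
— Issue II —
At Stage II.1 the shareholder must meet the balance of probabilities (weight exceeds 55): on (d) the weight is 57, > 55, so (d) meets the standard; on (e) the weight is 56, > 55, so (e) meets the standard.
  All elements met. The burden passes to the board.
At Stage II.2 the board must meet clear and convincing evidence (weight is at least 78): on (f) the weight is 79, which does reach 78, so (f) meets the standard; on (g) the weight is 78 (the shareholder's 87 is given no effect), ≥ 78, so (g) meets the standard.
  The board carries the last stage.
All stages carried — the board prevails on this issue.
— Issue III —
Stage III.1 — burden on shareholder; standard: a clear and cogent showing (weight is at least 79).
    (h): 84 ≥ 79 [met]
    (i): 84 (board's 67 disregarded) ≥ 79 [met]
  The shareholder carries Stage III.1; the board now bears the burden.
Stage III.2 — burden on board; standard: a scintilla of evidence (weight is at least 14).
    (j): 15 ≥ 14 [met]
  The board carries the last stage.
All stages carried — the board prevails on this issue.
Per-issue: Issue I → board; Issue II → board; Issue III → board. The shareholder must prevail on at least one issue; overall, the board prevails.

board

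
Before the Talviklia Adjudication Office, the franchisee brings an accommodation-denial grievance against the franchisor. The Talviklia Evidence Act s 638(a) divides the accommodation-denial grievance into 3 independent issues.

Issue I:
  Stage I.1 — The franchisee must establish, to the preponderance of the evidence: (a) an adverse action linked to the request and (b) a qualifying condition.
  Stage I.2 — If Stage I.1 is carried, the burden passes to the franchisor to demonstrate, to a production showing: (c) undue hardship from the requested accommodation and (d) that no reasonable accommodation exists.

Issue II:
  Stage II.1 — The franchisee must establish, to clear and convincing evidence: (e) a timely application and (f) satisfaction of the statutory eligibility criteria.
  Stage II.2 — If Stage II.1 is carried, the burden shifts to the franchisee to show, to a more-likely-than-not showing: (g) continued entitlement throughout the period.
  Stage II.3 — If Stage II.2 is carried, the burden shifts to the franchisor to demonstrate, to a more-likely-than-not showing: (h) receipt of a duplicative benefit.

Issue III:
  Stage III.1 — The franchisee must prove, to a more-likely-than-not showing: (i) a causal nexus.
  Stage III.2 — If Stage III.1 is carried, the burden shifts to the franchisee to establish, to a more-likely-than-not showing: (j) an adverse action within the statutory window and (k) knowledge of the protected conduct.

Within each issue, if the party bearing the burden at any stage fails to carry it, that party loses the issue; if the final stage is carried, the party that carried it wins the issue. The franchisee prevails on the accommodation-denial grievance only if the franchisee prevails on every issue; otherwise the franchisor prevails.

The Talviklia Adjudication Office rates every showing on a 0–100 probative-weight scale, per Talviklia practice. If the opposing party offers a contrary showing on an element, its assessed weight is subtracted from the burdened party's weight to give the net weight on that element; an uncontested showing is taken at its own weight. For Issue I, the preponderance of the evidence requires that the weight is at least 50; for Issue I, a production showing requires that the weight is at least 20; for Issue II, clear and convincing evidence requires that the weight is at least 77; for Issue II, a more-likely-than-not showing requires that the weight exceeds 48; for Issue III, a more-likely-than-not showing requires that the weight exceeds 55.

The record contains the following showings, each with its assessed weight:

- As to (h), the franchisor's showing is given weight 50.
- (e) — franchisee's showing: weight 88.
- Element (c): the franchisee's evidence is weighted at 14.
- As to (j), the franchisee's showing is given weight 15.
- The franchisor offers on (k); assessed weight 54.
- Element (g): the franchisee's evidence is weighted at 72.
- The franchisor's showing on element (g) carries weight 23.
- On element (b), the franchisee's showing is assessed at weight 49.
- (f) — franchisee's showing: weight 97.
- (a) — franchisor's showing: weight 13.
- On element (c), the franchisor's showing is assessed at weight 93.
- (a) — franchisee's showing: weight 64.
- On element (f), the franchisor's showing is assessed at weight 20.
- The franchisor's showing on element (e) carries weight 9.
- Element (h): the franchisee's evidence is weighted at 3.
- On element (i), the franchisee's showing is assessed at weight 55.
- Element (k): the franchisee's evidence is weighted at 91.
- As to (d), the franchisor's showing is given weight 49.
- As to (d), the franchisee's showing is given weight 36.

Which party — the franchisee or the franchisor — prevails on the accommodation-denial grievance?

franchisor

— Issue I —
Stage I.1 — burden on franchisee; standard: the preponderance of the evidence (weight is at least 50).
    (a): 64 − 13 = 51 ≥ 50 [met]
    (b): 49 < 50 [not met]
  Not every element is met, so the franchisee fails to carry Stage I.1.
The analysis ends at Stage I.1; the franchisor prevails on this issue.
— Issue II —
Stage II.1 — burden on franchisee; standard: clear and convincing evidence (weight is at least 77).
    (e): 88 − 9 = 79 ≥ 77 [met]
    (f): 97 − 20 = 77 ≥ 77 [met]
  All elements met. The franchisee retains the burden for Stage II.2.
Stage II.2 — burden on franchisee; standard: a more-likely-than-not showing (weight exceeds 48).
    (g): 72 − 23 = 49 > 48 [met]
  The franchisee carries Stage II.2; the franchisor now bears the burden.
Stage II.3 — burden on franchisor; standard: a more-likely-than-not showing (weight exceeds 48).
    (h): 50 − 3 = 47 ≤ 48 [not met]
  Stage II.3 not carried; the franchisor fails its burden.
So the franchisee prevails on this issue.
— Issue III —
At Stage III.1 the franchisee must meet a more-likely-than-not showing (weight exceeds 55): on (i) the weight is 55, which does not exceed 55, so (i) does not meet the standard.
  The franchisee does not carry Stage III.1.
The analysis ends at Stage III.1; the franchisor prevails on this issue.
Per-issue: Issue I → franchisor; Issue II → franchisee; Issue III → franchisor. The franchisee must prevail on every issue; overall, the franchisor prevails.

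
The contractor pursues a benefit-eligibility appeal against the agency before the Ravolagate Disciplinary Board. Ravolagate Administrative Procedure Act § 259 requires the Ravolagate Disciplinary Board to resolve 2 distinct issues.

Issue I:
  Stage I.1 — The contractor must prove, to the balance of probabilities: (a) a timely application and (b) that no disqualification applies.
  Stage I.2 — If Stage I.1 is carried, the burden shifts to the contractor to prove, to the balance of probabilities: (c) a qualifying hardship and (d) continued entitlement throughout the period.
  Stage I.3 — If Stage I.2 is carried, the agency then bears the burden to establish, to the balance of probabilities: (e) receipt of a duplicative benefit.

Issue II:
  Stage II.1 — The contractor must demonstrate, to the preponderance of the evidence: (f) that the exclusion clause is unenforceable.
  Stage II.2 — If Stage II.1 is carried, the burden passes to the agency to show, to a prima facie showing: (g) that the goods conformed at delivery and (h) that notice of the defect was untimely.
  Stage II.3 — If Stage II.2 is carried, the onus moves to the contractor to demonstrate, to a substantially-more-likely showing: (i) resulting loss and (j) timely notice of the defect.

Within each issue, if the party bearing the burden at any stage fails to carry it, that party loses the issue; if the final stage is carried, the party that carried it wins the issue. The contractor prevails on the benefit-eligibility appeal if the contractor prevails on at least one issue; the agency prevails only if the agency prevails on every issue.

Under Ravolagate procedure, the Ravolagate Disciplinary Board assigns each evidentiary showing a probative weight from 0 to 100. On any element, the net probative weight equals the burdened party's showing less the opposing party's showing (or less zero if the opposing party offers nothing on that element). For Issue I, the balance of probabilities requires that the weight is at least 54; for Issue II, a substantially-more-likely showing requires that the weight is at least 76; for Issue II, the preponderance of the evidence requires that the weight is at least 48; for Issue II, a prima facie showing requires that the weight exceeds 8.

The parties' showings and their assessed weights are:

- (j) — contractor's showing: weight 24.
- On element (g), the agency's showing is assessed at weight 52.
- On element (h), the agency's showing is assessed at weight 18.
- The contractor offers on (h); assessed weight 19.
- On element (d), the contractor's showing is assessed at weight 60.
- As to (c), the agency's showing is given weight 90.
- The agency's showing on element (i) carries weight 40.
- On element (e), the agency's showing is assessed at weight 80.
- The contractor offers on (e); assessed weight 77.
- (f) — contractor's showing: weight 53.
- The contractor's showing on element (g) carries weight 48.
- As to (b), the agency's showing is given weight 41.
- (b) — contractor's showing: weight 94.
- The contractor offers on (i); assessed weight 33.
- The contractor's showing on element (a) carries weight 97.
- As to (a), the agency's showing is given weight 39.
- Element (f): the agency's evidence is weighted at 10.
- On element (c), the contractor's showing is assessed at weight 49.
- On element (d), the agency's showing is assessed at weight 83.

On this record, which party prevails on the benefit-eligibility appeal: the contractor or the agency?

agency

— Issue I —
Stage I.1 — burden on contractor; standard: the balance of probabilities (weight is at least 54).
    (a): 97 − 39 = 58 ≥ 54 [met]
    (b): 94 − 41 = 53 < 54 [not met]
  The contractor does not carry Stage I.1.
The analysis ends at Stage I.1; the agency prevails on this issue.
— Issue II —
Stage II.1 (contractor, the preponderance of the evidence, weight is at least 48): (f) net 53−10=43 < 48 — fails.
  Stage II.1 not carried; the contractor fails its burden.
The agency prevails on this issue.
Per-issue: Issue I → agency; Issue II → agency. The contractor must prevail on at least one issue; overall, the agency prevails.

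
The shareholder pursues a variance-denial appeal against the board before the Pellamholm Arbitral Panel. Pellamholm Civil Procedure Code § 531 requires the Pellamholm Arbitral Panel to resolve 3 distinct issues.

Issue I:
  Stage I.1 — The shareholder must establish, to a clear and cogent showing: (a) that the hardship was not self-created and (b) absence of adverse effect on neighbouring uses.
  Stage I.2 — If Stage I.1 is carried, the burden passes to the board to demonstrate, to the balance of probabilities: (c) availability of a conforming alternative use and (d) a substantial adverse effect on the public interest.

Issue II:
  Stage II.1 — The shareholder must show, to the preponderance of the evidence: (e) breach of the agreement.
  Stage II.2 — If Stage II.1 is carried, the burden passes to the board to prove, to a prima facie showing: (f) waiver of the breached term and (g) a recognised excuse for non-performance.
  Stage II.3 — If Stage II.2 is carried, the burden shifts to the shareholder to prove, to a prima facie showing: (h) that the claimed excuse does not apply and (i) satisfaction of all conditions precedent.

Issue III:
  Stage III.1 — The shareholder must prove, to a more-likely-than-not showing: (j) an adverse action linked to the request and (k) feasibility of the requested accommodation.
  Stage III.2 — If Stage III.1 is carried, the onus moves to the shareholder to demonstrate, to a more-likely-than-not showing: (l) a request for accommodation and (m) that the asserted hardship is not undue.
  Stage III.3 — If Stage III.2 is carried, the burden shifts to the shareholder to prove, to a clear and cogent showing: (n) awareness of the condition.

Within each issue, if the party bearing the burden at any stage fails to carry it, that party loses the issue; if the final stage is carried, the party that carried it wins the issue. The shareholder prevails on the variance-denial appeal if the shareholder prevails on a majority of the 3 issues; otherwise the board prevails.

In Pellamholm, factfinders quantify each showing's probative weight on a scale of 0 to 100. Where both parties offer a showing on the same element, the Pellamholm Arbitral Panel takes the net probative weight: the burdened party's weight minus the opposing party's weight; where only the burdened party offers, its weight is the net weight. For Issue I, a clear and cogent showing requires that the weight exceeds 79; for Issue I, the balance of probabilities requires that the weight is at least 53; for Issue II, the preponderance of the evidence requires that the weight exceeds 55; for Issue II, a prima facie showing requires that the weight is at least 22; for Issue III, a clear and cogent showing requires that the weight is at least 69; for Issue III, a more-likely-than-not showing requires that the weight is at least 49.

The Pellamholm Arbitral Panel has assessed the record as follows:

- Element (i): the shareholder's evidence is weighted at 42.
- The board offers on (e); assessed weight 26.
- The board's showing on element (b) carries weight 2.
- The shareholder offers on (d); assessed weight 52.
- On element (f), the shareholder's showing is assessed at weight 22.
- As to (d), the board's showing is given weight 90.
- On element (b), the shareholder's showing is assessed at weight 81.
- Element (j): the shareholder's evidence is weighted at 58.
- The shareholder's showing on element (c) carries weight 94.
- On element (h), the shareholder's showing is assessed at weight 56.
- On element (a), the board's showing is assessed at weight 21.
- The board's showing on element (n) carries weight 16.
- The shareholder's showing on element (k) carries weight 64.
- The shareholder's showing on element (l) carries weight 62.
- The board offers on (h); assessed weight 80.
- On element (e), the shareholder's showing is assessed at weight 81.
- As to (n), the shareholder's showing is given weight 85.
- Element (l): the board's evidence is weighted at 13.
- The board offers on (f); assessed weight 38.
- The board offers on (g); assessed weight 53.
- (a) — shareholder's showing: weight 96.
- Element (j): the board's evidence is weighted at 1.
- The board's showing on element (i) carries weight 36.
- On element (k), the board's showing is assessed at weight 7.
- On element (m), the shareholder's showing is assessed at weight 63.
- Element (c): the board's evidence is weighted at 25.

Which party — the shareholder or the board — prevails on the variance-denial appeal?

board

— Issue I —
Stage I.1 (shareholder, a clear and cogent showing, weight exceeds 79): (a) net 96−21=75 ≤ 79 — fails; (b) net 81−2=79 ≤ 79 — fails.
  Not every element is met, so the shareholder fails to carry Stage I.1.
The analysis ends at Stage I.1; the board prevails on this issue.
— Issue II —
Stage II.1 — burden on shareholder; standard: the preponderance of the evidence (weight exceeds 55).
    (e): 81 − 26 = 55 ≤ 55 [not met]
  Not every element is met, so the shareholder fails to carry Stage II.1.
The board prevails on this issue.
— Issue III —
At Stage III.1 the shareholder must meet a more-likely-than-not showing (weight is at least 49): on (j) the weight is 58 less the opposing 1 gives net 57, ≥ 49, so (j) meets the standard; on (k) the weight is 64 less the opposing 7 gives net 57, ≥ 49, so (k) meets the standard.
  All elements met. The shareholder retains the burden for Stage III.2.
At Stage III.2 the shareholder must meet a more-likely-than-not showing (weight is at least 49): on (l) the weight is 62 less the opposing 13 gives net 49, ≥ 49, so (l) meets the standard; on (m) the weight is 63, ≥ 49, so (m) meets the standard.
  Stage III.2 carried; the burden remains with the shareholder.
At Stage III.3 the shareholder must meet a clear and cogent showing (weight is at least 69): on (n) the weight is 85 less the opposing 16 gives net 69, which does reach 69, so (n) meets the standard.
  Stage III.3 carried; the final stage is satisfied.
With every stage satisfied, the shareholder prevails on this issue.
Per-issue: Issue I → board; Issue II → board; Issue III → shareholder. The shareholder must prevail on a majority of issues; overall, the board prevails.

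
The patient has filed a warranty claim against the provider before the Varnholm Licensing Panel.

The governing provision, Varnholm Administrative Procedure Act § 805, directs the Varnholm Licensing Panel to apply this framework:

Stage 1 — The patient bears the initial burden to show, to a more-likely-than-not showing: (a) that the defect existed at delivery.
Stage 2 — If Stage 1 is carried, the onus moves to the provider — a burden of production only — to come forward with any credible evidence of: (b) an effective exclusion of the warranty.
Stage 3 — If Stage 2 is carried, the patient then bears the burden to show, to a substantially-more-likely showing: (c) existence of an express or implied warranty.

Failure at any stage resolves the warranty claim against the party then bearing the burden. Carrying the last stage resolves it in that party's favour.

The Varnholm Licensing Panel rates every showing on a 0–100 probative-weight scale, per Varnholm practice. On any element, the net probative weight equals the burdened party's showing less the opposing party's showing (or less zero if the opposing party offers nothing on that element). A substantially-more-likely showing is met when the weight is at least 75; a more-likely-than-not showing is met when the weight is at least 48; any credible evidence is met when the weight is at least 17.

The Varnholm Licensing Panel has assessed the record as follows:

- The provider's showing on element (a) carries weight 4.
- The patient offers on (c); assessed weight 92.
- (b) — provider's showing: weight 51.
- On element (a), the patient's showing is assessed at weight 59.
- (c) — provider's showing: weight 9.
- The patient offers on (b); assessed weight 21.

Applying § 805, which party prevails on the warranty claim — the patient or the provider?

patient

At Stage 1 the patient must meet a more-likely-than-not showing (weight is at least 48): on (a) the weight is 59 less the opposing 4 gives net 55, which does reach 48, so (a) meets the standard.
  Stage 1 is satisfied; the onus moves to the provider.
At Stage 2 the provider must meet any credible evidence (weight is at least 17): on (b) the weight is 51 less the opposing 21 gives net 30, which does reach 17, so (b) meets the standard.
  The provider carries Stage 2; the patient now bears the burden.
At Stage 3 the patient must meet a substantially-more-likely showing (weight is at least 75): on (c) the weight is 92 less the opposing 9 gives net 83, ≥ 75, so (c) meets the standard.
  Stage 3 carried; the final stage is satisfied.
With every stage satisfied, the patient prevails.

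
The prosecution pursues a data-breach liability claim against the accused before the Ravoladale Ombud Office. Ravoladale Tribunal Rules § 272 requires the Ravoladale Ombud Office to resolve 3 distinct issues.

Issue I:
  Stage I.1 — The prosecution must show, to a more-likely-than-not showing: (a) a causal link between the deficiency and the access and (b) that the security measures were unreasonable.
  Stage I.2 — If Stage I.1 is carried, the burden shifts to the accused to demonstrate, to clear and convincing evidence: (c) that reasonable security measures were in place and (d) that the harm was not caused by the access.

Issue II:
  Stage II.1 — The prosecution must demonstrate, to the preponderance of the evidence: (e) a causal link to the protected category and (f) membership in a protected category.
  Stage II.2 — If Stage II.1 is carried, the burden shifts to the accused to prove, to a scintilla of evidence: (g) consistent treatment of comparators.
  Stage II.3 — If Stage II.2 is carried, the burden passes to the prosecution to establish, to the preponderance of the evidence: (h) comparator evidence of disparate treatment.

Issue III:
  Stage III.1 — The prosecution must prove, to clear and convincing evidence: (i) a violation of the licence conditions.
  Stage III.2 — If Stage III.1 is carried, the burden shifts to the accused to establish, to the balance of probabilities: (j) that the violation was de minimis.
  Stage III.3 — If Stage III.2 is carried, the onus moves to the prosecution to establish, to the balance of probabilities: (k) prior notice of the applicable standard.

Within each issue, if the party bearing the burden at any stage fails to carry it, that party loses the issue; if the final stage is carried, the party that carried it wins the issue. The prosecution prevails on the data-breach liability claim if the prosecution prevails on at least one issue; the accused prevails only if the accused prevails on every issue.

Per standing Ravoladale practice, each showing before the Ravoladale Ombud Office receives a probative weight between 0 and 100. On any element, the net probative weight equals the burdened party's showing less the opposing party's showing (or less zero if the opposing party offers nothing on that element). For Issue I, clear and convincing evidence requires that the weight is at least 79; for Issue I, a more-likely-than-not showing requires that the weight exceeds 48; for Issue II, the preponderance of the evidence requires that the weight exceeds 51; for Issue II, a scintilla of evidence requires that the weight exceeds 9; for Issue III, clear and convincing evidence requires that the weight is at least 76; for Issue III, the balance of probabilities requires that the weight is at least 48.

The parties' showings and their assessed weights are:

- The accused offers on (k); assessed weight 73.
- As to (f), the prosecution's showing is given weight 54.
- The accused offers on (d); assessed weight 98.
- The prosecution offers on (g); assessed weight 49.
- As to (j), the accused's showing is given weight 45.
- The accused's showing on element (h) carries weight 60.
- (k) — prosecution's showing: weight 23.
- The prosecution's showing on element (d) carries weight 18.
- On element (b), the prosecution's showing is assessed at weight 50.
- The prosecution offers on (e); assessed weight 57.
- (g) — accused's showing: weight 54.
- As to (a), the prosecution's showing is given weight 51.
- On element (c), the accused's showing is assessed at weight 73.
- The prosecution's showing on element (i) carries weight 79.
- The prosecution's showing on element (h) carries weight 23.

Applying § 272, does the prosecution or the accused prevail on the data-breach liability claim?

— Issue I —
Stage I.1 (prosecution, a more-likely-than-not showing, weight exceeds 48): (a) 51 > 48 — meets; (b) 50 > 48 — meets.
  All elements met. The burden passes to the accused.
Stage I.2 (accused, clear and convincing evidence, weight is at least 79): (c) 73 < 79 — fails; (d) net 98−18=80 ≥ 79 — meets.
  The accused does not carry Stage I.2.
So the prosecution prevails on this issue.
— Issue II —
Stage II.1 — burden on prosecution; standard: the preponderance of the evidence (weight exceeds 51).
    (e): 57 > 51 [met]
    (f): 54 > 51 [met]
  Stage II.1 is satisfied; the onus moves to the accused.
Stage II.2 — burden on accused; standard: a scintilla of evidence (weight exceeds 9).
    (g): 54 − 49 = 5 ≤ 9 [not met]
  The accused does not carry Stage II.2.
So the prosecution prevails on this issue.
— Issue III —
At Stage III.1 the prosecution must meet clear and convincing evidence (weight is at least 76): on (i) the weight is 79, which does reach 76, so (i) meets the standard.
  All elements met. The burden passes to the accused.
At Stage III.2 the accused must meet the balance of probabilities (weight is at least 48): on (j) the weight is 45, < 48, so (j) does not meet the standard.
  Not every element is met, so the accused fails to carry Stage III.2.
So the prosecution prevails on this issue.
Per-issue: Issue I → prosecution; Issue II → prosecution; Issue III → prosecution. The prosecution must prevail on at least one issue; overall, the prosecution prevails.

prosecution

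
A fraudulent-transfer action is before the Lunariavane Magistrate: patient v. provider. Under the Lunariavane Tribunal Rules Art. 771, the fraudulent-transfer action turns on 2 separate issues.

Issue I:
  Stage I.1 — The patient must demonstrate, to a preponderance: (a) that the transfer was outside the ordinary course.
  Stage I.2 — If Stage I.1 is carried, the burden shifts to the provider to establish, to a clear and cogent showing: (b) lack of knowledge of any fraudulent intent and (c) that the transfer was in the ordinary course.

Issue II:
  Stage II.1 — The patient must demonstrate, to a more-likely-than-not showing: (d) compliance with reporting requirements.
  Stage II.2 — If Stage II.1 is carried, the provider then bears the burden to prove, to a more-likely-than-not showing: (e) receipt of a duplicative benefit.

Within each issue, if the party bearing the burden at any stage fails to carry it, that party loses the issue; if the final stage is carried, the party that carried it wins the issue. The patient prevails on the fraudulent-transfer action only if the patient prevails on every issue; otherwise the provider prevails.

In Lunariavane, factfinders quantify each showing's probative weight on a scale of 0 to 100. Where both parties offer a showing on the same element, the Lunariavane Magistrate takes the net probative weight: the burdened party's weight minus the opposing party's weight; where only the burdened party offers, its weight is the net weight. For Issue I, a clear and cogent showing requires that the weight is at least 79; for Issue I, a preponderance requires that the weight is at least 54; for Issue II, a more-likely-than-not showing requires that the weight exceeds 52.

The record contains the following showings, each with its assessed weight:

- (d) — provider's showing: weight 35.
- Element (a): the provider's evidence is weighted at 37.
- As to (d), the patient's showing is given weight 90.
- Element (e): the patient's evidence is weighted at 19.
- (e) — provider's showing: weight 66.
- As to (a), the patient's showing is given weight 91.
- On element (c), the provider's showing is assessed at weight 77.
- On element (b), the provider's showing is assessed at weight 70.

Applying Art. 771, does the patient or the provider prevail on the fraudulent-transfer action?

patient

— Issue I —
Stage I.1 — burden on patient; standard: a preponderance (weight is at least 54).
    (a): 91 − 37 = 54 ≥ 54 [met]
  The patient carries Stage I.1; the provider now bears the burden.
Stage I.2 — burden on provider; standard: a clear and cogent showing (weight is at least 79).
    (b): 70 < 79 [not met]
    (c): 77 < 79 [not met]
  Stage I.2 not carried; the provider fails its burden.
The analysis ends at Stage I.2; the patient prevails on this issue.
— Issue II —
Stage II.1 (patient, a more-likely-than-not showing, weight exceeds 52): (d) net 90−35=55 > 52 — meets.
  Stage II.1 carried; the burden shifts to the provider.
Stage II.2 (provider, a more-likely-than-not showing, weight exceeds 52): (e) net 66−19=47 ≤ 52 — fails.
  The provider does not carry Stage II.2.
The patient prevails on this issue.
Per-issue: Issue I → patient; Issue II → patient. The patient must prevail on every issue; overall, the patient prevails.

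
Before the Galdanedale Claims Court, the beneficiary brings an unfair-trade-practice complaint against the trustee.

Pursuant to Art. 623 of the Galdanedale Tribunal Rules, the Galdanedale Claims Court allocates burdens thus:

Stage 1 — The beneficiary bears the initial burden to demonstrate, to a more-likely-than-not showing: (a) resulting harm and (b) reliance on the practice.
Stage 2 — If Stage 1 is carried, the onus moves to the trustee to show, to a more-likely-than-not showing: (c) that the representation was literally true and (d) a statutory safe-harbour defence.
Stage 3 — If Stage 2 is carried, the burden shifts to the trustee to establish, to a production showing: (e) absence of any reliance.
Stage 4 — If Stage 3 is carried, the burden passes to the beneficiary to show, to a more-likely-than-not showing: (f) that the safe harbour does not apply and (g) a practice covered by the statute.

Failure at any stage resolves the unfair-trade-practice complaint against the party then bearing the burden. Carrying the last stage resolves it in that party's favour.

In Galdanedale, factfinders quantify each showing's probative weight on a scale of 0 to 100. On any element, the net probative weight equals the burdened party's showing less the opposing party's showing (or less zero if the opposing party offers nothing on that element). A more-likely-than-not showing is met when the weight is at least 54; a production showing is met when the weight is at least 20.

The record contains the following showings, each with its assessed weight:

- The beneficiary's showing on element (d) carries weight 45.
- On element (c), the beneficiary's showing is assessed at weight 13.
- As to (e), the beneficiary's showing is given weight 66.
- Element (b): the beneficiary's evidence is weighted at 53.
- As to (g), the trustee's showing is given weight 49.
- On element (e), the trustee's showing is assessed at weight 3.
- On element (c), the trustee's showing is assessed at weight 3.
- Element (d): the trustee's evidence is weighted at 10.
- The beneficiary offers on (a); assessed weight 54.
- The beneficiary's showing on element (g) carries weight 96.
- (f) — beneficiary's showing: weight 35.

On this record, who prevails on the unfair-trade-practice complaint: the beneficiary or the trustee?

trustee

Stage 1 (beneficiary, a more-likely-than-not showing, weight is at least 54): (a) 54 ≥ 54 — meets; (b) 53 < 54 — fails.
  Stage 1 not carried; the beneficiary fails its burden.
The analysis ends at Stage 1; the trustee prevails.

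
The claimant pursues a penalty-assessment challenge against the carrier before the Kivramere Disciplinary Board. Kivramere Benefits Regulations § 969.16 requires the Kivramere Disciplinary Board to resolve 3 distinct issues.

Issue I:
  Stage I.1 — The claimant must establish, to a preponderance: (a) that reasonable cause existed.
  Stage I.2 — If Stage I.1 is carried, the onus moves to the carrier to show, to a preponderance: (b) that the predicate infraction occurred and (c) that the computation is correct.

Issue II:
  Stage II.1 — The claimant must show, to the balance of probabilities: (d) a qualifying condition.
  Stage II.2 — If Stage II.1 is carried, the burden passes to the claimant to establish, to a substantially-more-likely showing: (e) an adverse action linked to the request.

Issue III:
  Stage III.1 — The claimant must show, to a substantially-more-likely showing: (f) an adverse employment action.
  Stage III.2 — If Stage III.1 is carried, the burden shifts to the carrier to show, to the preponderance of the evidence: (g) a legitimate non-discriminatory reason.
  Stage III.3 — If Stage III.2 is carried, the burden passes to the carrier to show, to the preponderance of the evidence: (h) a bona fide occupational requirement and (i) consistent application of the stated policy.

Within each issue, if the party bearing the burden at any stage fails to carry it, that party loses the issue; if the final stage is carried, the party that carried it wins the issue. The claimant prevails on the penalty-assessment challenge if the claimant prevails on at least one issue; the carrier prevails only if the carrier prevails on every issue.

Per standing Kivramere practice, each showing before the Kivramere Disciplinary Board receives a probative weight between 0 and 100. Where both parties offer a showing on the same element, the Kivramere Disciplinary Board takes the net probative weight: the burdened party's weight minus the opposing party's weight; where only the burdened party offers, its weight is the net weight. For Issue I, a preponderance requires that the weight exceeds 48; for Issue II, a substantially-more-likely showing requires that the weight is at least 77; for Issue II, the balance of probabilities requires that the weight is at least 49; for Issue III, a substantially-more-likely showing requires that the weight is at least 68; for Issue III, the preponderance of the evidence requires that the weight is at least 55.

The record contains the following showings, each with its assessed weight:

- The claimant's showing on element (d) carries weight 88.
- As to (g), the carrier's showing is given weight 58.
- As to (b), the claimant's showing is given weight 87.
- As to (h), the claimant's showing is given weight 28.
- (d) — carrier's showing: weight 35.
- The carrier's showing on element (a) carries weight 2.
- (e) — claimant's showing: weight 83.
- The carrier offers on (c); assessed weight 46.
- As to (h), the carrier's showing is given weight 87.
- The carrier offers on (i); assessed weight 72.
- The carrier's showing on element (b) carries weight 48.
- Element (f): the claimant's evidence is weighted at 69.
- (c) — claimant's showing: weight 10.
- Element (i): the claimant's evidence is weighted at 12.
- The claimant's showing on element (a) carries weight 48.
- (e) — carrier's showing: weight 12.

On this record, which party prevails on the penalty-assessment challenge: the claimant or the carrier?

— Issue I —
At Stage I.1 the claimant must meet a preponderance (weight exceeds 48): on (a) the weight is 48 less the opposing 2 gives net 46, which does not exceed 48, so (a) does not meet the standard.
  Not every element is met, so the claimant fails to carry Stage I.1.
The analysis ends at Stage I.1; the carrier prevails on this issue.
— Issue II —
At Stage II.1 the claimant must meet the balance of probabilities (weight is at least 49): on (d) the weight is 88 less the opposing 35 gives net 53, which does reach 49, so (d) meets the standard.
  Stage II.1 carried; the burden remains with the claimant.
At Stage II.2 the claimant must meet a substantially-more-likely showing (weight is at least 77): on (e) the weight is 83 less the opposing 12 gives net 71, which does not reach 77, so (e) does not meet the standard.
  Stage II.2 not carried; the claimant fails its burden.
The analysis ends at Stage II.2; the carrier prevails on this issue.
— Issue III —
Stage III.1 (claimant, a substantially-more-likely showing, weight is at least 68): (f) 69 ≥ 68 — meets.
  Stage III.1 is satisfied; the onus moves to the carrier.
Stage III.2 (carrier, the preponderance of the evidence, weight is at least 55): (g) 58 ≥ 55 — meets.
  All elements met. The carrier retains the burden for Stage III.3.
Stage III.3 (carrier, the preponderance of the evidence, weight is at least 55): (h) net 87−28=59 ≥ 55 — meets; (i) net 72−12=60 ≥ 55 — meets.
  The carrier carries the last stage.
All stages carried — the carrier prevails on this issue.
Per-issue: Issue I → carrier; Issue II → carrier; Issue III → carrier. The claimant must prevail on at least one issue; overall, the carrier prevails.

carrier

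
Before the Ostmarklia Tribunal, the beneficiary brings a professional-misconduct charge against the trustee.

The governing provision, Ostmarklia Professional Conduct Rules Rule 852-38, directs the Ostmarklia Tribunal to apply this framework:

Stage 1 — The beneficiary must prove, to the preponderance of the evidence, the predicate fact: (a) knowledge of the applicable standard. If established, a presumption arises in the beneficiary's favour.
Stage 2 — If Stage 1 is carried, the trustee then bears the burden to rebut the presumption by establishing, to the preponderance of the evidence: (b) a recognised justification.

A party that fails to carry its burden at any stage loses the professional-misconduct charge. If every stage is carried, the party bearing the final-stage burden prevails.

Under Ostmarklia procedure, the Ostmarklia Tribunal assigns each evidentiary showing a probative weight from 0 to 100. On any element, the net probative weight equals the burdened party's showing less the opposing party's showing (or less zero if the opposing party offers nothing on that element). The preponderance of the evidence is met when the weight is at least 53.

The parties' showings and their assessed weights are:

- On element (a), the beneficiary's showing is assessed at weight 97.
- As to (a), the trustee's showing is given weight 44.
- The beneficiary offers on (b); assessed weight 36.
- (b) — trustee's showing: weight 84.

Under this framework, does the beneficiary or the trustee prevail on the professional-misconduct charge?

Stage 1 (beneficiary, the preponderance of the evidence, weight is at least 53): (a) net 97−44=53 ≥ 53 — meets.
  The beneficiary carries Stage 1; the trustee now bears the burden.
Stage 2 (trustee, the preponderance of the evidence, weight is at least 53): (b) net 84−36=48 < 53 — fails.
  Not every element is met, so the trustee fails to carry Stage 2.
The analysis ends at Stage 2; the beneficiary prevails.

beneficiary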